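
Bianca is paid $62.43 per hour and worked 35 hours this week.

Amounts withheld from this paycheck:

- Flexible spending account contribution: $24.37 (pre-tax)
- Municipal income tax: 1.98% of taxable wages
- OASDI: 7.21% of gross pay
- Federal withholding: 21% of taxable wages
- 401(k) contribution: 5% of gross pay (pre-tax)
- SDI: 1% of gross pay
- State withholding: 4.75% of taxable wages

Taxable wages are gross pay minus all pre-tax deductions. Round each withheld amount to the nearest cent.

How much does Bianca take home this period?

Gross pay: 35 × $62.43 = $2,185.05
401(k) contribution: $2,185.05 × 0.05 = $109.25
Flexible spending account contribution: $24.37
Pre-tax total = $109.25 + $24.37 = $133.62
Taxable wages = $2,185.05 − $133.62 = $2,051.43
State withholding: $2,051.43 × 0.0475 = $97.44
Federal withholding: $2,051.43 × 0.21 = $430.80
Municipal income tax: $2,051.43 × 0.0198 = $40.62
SDI: $2,185.05 × 0.01 = $21.85
OASDI: $2,185.05 × 0.0721 = $157.54
Total deductions = $109.25 + $24.37 + $97.44 + $430.80 + $40.62 + $21.85 + $157.54 = $881.87
Net pay = $2,185.05 − $881.87 = $1,303.18

$1,303.18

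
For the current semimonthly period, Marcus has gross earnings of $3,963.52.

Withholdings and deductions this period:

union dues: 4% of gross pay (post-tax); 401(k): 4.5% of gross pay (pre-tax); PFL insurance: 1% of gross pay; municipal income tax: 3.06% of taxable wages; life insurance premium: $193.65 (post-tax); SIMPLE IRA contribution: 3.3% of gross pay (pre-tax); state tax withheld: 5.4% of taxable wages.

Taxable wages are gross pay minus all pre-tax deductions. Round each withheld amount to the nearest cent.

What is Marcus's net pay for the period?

$2,953.37

SIMPLE IRA contribution: $3,963.52 × 0.033 = $130.80
401(k): $3,963.52 × 0.045 = $178.36
Pre-tax total = $130.80 + $178.36 = $309.16
Taxable wages = $3,963.52 − $309.16 = $3,654.36
Municipal income tax: $3,654.36 × 0.0306 = $111.82
State tax withheld: $3,654.36 × 0.054 = $197.34
PFL insurance: $3,963.52 × 0.01 = $39.64
Life insurance premium: $193.65
Union dues: $3,963.52 × 0.04 = $158.54
Total deductions = $130.80 + $178.36 + $111.82 + $197.34 + $39.64 + $193.65 + $158.54 = $1,010.15
Net pay = $3,963.52 − $1,010.15 = $2,953.37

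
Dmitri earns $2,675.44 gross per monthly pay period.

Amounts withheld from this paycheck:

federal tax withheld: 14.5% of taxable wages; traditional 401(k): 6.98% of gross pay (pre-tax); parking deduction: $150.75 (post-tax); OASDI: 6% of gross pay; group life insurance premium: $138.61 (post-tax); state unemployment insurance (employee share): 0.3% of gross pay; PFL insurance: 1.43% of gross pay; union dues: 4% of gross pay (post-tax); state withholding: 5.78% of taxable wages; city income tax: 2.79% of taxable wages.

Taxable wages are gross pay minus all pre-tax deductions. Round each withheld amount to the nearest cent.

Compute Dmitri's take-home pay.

$1,311.35

Traditional 401(k): $2,675.44 × 0.0698 = $186.75
Taxable wages = $2,675.44 − $186.75 = $2,488.69
State withholding: $2,488.69 × 0.0578 = $143.85
Federal tax withheld: $2,488.69 × 0.145 = $360.86
City income tax: $2,488.69 × 0.0279 = $69.43
State unemployment insurance (employee share): $2,675.44 × 0.003 = $8.03
OASDI: $2,675.44 × 0.06 = $160.53
PFL insurance: $2,675.44 × 0.0143 = $38.26
Union dues: $2,675.44 × 0.04 = $107.02
Parking deduction: $150.75
Group life insurance premium: $138.61
Total deductions = $186.75 + $143.85 + $360.86 + $69.43 + $8.03 + $160.53 + $38.26 + $107.02 + $150.75 + $138.61 = $1,364.09
Net pay = $2,675.44 − $1,364.09 = $1,311.35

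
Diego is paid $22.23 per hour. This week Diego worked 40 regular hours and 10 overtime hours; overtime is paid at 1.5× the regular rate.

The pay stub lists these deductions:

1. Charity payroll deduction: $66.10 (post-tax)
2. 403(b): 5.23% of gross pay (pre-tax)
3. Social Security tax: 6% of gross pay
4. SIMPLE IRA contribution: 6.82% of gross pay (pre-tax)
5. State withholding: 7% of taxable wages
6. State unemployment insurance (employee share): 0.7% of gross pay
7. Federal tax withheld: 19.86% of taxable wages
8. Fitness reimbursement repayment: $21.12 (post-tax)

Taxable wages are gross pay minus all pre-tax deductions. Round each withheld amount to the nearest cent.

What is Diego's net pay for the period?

Regular pay: 40 × $22.23 = $889.20
Overtime pay: 10 × $22.23 × 1.5 = $333.45
Gross pay = $889.20 + $333.45 = $1,222.65
SIMPLE IRA contribution: $1,222.65 × 0.0682 = $83.38
403(b): $1,222.65 × 0.0523 = $63.94
Pre-tax total = $83.38 + $63.94 = $147.32
Taxable wages = $1,222.65 − $147.32 = $1,075.33
Federal tax withheld: $1,075.33 × 0.1986 = $213.56
State withholding: $1,075.33 × 0.07 = $75.27
Social Security tax: $1,222.65 × 0.06 = $73.36
State unemployment insurance (employee share): $1,222.65 × 0.007 = $8.56
Charity payroll deduction: $66.10
Fitness reimbursement repayment: $21.12
Total deductions = $83.38 + $63.94 + $213.56 + $75.27 + $73.36 + $8.56 + $66.10 + $21.12 = $605.29
Net pay = $1,222.65 − $605.29 = $617.36

$617.36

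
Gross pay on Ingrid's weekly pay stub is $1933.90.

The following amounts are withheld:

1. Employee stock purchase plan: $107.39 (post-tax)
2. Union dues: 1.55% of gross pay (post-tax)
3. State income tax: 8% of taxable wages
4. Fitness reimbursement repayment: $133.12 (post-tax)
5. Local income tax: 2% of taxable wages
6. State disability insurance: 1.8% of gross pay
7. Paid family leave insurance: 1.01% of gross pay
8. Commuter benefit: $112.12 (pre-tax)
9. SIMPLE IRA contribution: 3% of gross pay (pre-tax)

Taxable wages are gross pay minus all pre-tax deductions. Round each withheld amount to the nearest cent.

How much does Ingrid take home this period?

SIMPLE IRA contribution: $1933.90 × 0.03 = $58.02
Commuter benefit: $112.12
Pre-tax total = $58.02 + $112.12 = $170.14
Taxable wages = $1933.90 − $170.14 = $1763.76
Local income tax: $1763.76 × 0.02 = $35.28
State income tax: $1763.76 × 0.08 = $141.10
State disability insurance: $1933.90 × 0.018 = $34.81
Paid family leave insurance: $1933.90 × 0.0101 = $19.53
Employee stock purchase plan: $107.39
Fitness reimbursement repayment: $133.12
Union dues: $1933.90 × 0.0155 = $29.98
Total deductions = $58.02 + $112.12 + $35.28 + $141.10 + $34.81 + $19.53 + $107.39 + $133.12 + $29.98 = $671.35
Net pay = $1933.90 − $671.35 = $1262.55

$1262.55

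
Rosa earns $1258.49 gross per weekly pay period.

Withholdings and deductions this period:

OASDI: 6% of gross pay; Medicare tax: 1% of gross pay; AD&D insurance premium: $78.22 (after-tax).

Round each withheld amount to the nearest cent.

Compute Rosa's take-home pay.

Medicare tax: $1258.49 × 0.01 = $12.58
OASDI: $1258.49 × 0.06 = $75.51
AD&D insurance premium: $78.22
Total deductions = $12.58 + $75.51 + $78.22 = $166.31
Net pay = $1258.49 − $166.31 = $1092.18

$1092.18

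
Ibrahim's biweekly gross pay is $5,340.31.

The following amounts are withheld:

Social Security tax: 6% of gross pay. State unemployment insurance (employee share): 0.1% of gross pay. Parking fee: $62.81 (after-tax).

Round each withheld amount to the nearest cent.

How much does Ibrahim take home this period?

Social Security tax: $5,340.31 × 0.06 = $320.42
State unemployment insurance (employee share): $5,340.31 × 0.001 = $5.34
Parking fee: $62.81
Total deductions = $320.42 + $5.34 + $62.81 = $388.57
Net pay = $5,340.31 − $388.57 = $4,951.74

$4,951.74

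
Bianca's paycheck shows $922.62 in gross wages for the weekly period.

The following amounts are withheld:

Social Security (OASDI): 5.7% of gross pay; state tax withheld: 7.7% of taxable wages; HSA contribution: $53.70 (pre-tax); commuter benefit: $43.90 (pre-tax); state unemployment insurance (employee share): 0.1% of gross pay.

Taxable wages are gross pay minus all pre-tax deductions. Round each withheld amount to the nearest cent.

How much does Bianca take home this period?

$707.98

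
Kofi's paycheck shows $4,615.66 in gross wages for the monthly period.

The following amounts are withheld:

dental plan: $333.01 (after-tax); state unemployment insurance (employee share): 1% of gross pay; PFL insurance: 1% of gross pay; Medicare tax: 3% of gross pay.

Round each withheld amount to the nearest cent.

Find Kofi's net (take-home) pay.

$4,051.86

Medicare tax: $4,615.66 × 0.03 = $138.47
State unemployment insurance (employee share): $4,615.66 × 0.01 = $46.16
PFL insurance: $4,615.66 × 0.01 = $46.16
Dental plan: $333.01
Total deductions = $138.47 + $46.16 + $46.16 + $333.01 = $563.80
Net pay = $4,615.66 − $563.80 = $4,051.86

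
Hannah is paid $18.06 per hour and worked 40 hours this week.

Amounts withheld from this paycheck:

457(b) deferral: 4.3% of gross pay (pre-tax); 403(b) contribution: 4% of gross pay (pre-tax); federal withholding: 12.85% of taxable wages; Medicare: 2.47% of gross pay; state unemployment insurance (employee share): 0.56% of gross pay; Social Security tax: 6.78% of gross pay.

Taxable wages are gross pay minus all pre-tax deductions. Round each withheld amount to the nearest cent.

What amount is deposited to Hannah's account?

$506.45

Gross pay: 40 × $18.06 = $722.40
403(b) contribution: $722.40 × 0.04 = $28.90
457(b) deferral: $722.40 × 0.043 = $31.06
Pre-tax total = $28.90 + $31.06 = $59.96
Taxable wages = $722.40 − $59.96 = $662.44
Federal withholding: $662.44 × 0.1285 = $85.12
State unemployment insurance (employee share): $722.40 × 0.0056 = $4.05
Social Security tax: $722.40 × 0.0678 = $48.98
Medicare: $722.40 × 0.0247 = $17.84
Total deductions = $28.90 + $31.06 + $85.12 + $4.05 + $48.98 + $17.84 = $215.95
Net pay = $722.40 − $215.95 = $506.45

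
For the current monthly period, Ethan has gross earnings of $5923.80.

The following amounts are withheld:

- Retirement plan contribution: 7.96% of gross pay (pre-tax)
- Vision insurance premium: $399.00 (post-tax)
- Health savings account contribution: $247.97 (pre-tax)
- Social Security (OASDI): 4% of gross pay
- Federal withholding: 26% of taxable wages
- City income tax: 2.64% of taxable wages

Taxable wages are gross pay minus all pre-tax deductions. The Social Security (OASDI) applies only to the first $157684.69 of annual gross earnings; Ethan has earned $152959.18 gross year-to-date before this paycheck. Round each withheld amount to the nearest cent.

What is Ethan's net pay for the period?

$3125.77

Retirement plan contribution: $5923.80 × 0.0796 = $471.53
Health savings account contribution: $247.97
Pre-tax total = $471.53 + $247.97 = $719.50
Taxable wages = $5923.80 − $719.50 = $5204.30
Federal withholding: $5204.30 × 0.26 = $1353.12
City income tax: $5204.30 × 0.0264 = $137.39
Social Security (OASDI): only $157684.69 − $152959.18 = $4725.51 of this check is subject → $4725.51 × 0.04 = $189.02
Vision insurance premium: $399.00
Total deductions = $471.53 + $247.97 + $1353.12 + $137.39 + $189.02 + $399.00 = $2798.03
Net pay = $5923.80 − $2798.03 = $3125.77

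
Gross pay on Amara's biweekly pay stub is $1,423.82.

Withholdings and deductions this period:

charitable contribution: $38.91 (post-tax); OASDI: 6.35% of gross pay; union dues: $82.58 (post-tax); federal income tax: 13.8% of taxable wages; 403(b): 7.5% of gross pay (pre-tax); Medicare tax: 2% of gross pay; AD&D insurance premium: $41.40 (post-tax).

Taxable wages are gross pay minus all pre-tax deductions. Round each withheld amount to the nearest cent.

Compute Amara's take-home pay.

403(b): $1,423.82 × 0.075 = $106.79
Taxable wages = $1,423.82 − $106.79 = $1,317.03
Federal income tax: $1,317.03 × 0.138 = $181.75
OASDI: $1,423.82 × 0.0635 = $90.41
Medicare tax: $1,423.82 × 0.02 = $28.48
Charitable contribution: $38.91
AD&D insurance premium: $41.40
Union dues: $82.58
Total deductions = $106.79 + $181.75 + $90.41 + $28.48 + $38.91 + $41.40 + $82.58 = $570.32
Net pay = $1,423.82 − $570.32 = $853.50

$853.50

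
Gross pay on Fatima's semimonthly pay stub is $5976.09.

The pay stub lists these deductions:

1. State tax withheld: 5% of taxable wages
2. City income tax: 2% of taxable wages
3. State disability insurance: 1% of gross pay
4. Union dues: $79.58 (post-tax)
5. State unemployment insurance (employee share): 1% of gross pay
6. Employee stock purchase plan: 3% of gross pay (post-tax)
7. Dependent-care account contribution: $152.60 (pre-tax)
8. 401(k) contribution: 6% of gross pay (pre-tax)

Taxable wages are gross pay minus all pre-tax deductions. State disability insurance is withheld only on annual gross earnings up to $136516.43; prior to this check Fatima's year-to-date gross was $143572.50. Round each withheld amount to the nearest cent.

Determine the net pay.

$4763.75

Dependent-care account contribution: $152.60
401(k) contribution: $5976.09 × 0.06 = $358.57
Pre-tax total = $152.60 + $358.57 = $511.17
Taxable wages = $5976.09 − $511.17 = $5464.92
City income tax: $5464.92 × 0.02 = $109.30
State tax withheld: $5464.92 × 0.05 = $273.25
State unemployment insurance (employee share): $5976.09 × 0.01 = $59.76
State disability insurance: annual cap $136516.43 already reached (YTD $143572.50), so $0.00
Union dues: $79.58
Employee stock purchase plan: $5976.09 × 0.03 = $179.28
Total deductions = $152.60 + $358.57 + $109.30 + $273.25 + $59.76 + $0.00 + $79.58 + $179.28 = $1212.34
Net pay = $5976.09 − $1212.34 = $4763.75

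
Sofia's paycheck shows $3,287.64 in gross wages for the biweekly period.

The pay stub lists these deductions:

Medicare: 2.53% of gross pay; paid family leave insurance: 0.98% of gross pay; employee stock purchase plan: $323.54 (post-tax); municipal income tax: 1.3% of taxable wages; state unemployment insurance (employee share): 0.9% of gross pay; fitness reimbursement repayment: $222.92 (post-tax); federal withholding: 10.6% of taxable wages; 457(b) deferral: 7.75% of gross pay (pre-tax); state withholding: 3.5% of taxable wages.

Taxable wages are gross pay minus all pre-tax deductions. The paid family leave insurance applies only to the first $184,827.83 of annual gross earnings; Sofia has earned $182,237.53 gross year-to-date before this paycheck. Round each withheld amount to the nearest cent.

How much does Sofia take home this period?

457(b) deferral: $3,287.64 × 0.0775 = $254.79
Taxable wages = $3,287.64 − $254.79 = $3,032.85
State withholding: $3,032.85 × 0.035 = $106.15
Municipal income tax: $3,032.85 × 0.013 = $39.43
Federal withholding: $3,032.85 × 0.106 = $321.48
State unemployment insurance (employee share): $3,287.64 × 0.009 = $29.59
Medicare: $3,287.64 × 0.0253 = $83.18
Paid family leave insurance: only $184,827.83 − $182,237.53 = $2,590.30 of this check is subject → $2,590.30 × 0.0098 = $25.38
Fitness reimbursement repayment: $222.92
Employee stock purchase plan: $323.54
Total deductions = $254.79 + $106.15 + $39.43 + $321.48 + $29.59 + $83.18 + $25.38 + $222.92 + $323.54 = $1,406.46
Net pay = $3,287.64 − $1,406.46 = $1,881.18

$1,881.18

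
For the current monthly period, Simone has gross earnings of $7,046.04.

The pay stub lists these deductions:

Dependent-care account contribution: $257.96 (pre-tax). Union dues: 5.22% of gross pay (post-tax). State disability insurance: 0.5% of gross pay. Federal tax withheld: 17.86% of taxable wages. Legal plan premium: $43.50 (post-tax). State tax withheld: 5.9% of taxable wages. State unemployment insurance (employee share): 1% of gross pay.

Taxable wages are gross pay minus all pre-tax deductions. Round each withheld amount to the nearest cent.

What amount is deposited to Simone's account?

Dependent-care account contribution: $257.96
Taxable wages = $7,046.04 − $257.96 = $6,788.08
State tax withheld: $6,788.08 × 0.059 = $400.50
Federal tax withheld: $6,788.08 × 0.1786 = $1,212.35
State disability insurance: $7,046.04 × 0.005 = $35.23
State unemployment insurance (employee share): $7,046.04 × 0.01 = $70.46
Union dues: $7,046.04 × 0.0522 = $367.80
Legal plan premium: $43.50
Total deductions = $257.96 + $400.50 + $1,212.35 + $35.23 + $70.46 + $367.80 + $43.50 = $2,387.80
Net pay = $7,046.04 − $2,387.80 = $4,658.24

$4,658.24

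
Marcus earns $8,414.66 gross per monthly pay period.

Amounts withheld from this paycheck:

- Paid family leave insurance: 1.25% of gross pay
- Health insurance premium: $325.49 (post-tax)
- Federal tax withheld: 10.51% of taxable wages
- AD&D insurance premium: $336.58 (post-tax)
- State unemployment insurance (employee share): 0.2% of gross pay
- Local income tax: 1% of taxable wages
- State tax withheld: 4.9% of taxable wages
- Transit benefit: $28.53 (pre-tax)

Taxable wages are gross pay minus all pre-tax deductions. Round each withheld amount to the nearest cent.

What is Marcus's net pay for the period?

$6,225.89

Transit benefit: $28.53
Taxable wages = $8,414.66 − $28.53 = $8,386.13
State tax withheld: $8,386.13 × 0.049 = $410.92
Local income tax: $8,386.13 × 0.01 = $83.86
Federal tax withheld: $8,386.13 × 0.1051 = $881.38
Paid family leave insurance: $8,414.66 × 0.0125 = $105.18
State unemployment insurance (employee share): $8,414.66 × 0.002 = $16.83
Health insurance premium: $325.49
AD&D insurance premium: $336.58
Total deductions = $28.53 + $410.92 + $83.86 + $881.38 + $105.18 + $16.83 + $325.49 + $336.58 = $2,188.77
Net pay = $8,414.66 − $2,188.77 = $6,225.89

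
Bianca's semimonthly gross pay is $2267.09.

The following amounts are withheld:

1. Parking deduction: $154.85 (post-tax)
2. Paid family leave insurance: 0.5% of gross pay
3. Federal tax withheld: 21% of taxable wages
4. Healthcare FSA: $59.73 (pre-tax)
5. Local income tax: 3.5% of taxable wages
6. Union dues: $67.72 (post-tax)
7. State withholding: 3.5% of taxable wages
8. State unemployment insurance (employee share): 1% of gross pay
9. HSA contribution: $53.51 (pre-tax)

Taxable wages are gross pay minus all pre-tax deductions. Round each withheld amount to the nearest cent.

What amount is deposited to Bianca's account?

$1294.20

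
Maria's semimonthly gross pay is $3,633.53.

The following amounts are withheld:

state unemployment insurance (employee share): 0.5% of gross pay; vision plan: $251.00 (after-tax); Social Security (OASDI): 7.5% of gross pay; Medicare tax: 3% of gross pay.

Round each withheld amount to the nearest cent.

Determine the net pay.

$2,982.84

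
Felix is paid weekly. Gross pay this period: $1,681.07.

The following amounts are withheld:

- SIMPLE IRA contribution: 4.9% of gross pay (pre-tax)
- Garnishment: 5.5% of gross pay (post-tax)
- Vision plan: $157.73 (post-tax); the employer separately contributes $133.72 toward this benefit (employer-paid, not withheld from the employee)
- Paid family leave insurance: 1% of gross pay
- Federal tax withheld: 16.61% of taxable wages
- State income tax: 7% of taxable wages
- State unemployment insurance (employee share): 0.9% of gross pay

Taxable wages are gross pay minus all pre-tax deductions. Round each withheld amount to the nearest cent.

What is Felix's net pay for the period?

$939.12

SIMPLE IRA contribution: $1,681.07 × 0.049 = $82.37
Taxable wages = $1,681.07 − $82.37 = $1,598.70
Federal tax withheld: $1,598.70 × 0.1661 = $265.54
State income tax: $1,598.70 × 0.07 = $111.91
State unemployment insurance (employee share): $1,681.07 × 0.009 = $15.13
Paid family leave insurance: $1,681.07 × 0.01 = $16.81
Garnishment: $1,681.07 × 0.055 = $92.46
Vision plan: $157.73
(Employer's $133.72 toward vision plan is not withheld from the employee.)
Total deductions = $82.37 + $265.54 + $111.91 + $15.13 + $16.81 + $92.46 + $157.73 = $741.95
Net pay = $1,681.07 − $741.95 = $939.12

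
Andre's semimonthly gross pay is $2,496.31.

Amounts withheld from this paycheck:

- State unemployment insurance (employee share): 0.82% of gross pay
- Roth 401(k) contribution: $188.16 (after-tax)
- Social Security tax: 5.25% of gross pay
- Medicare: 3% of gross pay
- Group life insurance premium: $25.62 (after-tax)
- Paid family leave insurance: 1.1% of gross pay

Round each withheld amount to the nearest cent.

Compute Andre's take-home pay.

$2,028.65

State unemployment insurance (employee share): $2,496.31 × 0.0082 = $20.47
Paid family leave insurance: $2,496.31 × 0.011 = $27.46
Medicare: $2,496.31 × 0.03 = $74.89
Social Security tax: $2,496.31 × 0.0525 = $131.06
Group life insurance premium: $25.62
Roth 401(k) contribution: $188.16
Total deductions = $20.47 + $27.46 + $74.89 + $131.06 + $25.62 + $188.16 = $467.66
Net pay = $2,496.31 − $467.66 = $2,028.65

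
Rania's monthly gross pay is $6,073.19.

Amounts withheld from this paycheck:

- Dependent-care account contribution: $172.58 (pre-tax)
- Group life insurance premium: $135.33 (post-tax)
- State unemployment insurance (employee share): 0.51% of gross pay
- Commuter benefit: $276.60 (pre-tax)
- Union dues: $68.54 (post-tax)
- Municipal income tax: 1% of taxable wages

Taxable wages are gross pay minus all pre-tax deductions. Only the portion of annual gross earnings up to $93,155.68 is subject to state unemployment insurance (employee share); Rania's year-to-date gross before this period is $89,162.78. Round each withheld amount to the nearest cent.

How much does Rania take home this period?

$5,343.54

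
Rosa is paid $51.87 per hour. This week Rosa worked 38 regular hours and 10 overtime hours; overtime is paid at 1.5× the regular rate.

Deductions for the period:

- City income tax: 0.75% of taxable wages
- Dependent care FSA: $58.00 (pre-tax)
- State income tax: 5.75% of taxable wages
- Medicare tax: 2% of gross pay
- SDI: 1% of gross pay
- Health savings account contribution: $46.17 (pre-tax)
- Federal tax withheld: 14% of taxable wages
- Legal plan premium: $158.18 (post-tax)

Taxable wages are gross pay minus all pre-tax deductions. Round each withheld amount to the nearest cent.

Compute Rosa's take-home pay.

Regular pay: 38 × $51.87 = $1,971.06
Overtime pay: 10 × $51.87 × 1.5 = $778.05
Gross pay = $1,971.06 + $778.05 = $2,749.11
Health savings account contribution: $46.17
Dependent care FSA: $58.00
Pre-tax total = $46.17 + $58.00 = $104.17
Taxable wages = $2,749.11 − $104.17 = $2,644.94
State income tax: $2,644.94 × 0.0575 = $152.08
Federal tax withheld: $2,644.94 × 0.14 = $370.29
City income tax: $2,644.94 × 0.0075 = $19.84
SDI: $2,749.11 × 0.01 = $27.49
Medicare tax: $2,749.11 × 0.02 = $54.98
Legal plan premium: $158.18
Total deductions = $46.17 + $58.00 + $152.08 + $370.29 + $19.84 + $27.49 + $54.98 + $158.18 = $887.03
Net pay = $2,749.11 − $887.03 = $1,862.08

$1,862.08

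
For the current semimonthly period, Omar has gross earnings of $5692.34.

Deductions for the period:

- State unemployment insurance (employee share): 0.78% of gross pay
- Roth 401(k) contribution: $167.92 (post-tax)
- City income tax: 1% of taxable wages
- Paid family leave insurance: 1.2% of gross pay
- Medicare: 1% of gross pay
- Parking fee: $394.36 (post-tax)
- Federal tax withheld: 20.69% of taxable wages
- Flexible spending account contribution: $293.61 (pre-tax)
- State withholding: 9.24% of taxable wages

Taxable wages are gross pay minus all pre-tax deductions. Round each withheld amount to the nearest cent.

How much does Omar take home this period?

Flexible spending account contribution: $293.61
Taxable wages = $5692.34 − $293.61 = $5398.73
State withholding: $5398.73 × 0.0924 = $498.84
Federal tax withheld: $5398.73 × 0.2069 = $1117.00
City income tax: $5398.73 × 0.01 = $53.99
Paid family leave insurance: $5692.34 × 0.012 = $68.31
State unemployment insurance (employee share): $5692.34 × 0.0078 = $44.40
Medicare: $5692.34 × 0.01 = $56.92
Parking fee: $394.36
Roth 401(k) contribution: $167.92
Total deductions = $293.61 + $498.84 + $1117.00 + $53.99 + $68.31 + $44.40 + $56.92 + $394.36 + $167.92 = $2695.35
Net pay = $5692.34 − $2695.35 = $2996.99

$2996.99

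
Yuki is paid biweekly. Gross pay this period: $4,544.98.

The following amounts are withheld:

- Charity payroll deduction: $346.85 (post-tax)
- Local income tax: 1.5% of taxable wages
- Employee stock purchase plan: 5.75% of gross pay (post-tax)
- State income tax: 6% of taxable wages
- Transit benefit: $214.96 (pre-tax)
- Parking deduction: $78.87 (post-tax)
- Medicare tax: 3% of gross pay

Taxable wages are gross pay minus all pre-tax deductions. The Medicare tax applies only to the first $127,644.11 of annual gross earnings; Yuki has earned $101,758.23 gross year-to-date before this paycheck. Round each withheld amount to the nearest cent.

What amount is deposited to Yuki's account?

Transit benefit: $214.96
Taxable wages = $4,544.98 − $214.96 = $4,330.02
State income tax: $4,330.02 × 0.06 = $259.80
Local income tax: $4,330.02 × 0.015 = $64.95
Medicare tax: cap not yet reached, full $4,544.98 is subject → $4,544.98 × 0.03 = $136.35
Employee stock purchase plan: $4,544.98 × 0.0575 = $261.34
Parking deduction: $78.87
Charity payroll deduction: $346.85
Total deductions = $214.96 + $259.80 + $64.95 + $136.35 + $261.34 + $78.87 + $346.85 = $1,363.12
Net pay = $4,544.98 − $1,363.12 = $3,181.86

$3,181.86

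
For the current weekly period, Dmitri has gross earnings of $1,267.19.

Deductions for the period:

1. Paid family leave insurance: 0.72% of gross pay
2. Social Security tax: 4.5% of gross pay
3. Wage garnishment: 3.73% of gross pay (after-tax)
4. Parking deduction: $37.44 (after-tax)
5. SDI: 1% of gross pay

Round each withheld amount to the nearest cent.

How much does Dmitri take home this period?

$1,103.67

Paid family leave insurance: $1,267.19 × 0.0072 = $9.12
SDI: $1,267.19 × 0.01 = $12.67
Social Security tax: $1,267.19 × 0.045 = $57.02
Wage garnishment: $1,267.19 × 0.0373 = $47.27
Parking deduction: $37.44
Total deductions = $9.12 + $12.67 + $57.02 + $47.27 + $37.44 = $163.52
Net pay = $1,267.19 − $163.52 = $1,103.67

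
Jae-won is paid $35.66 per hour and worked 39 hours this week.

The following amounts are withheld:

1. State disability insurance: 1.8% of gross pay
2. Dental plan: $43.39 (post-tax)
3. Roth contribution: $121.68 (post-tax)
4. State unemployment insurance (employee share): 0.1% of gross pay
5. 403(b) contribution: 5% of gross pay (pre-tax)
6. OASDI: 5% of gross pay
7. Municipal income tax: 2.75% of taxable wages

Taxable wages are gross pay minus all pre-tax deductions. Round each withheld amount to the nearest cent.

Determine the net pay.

$1023.84

Gross pay: 39 × $35.66 = $1390.74
403(b) contribution: $1390.74 × 0.05 = $69.54
Taxable wages = $1390.74 − $69.54 = $1321.20
Municipal income tax: $1321.20 × 0.0275 = $36.33
OASDI: $1390.74 × 0.05 = $69.54
State disability insurance: $1390.74 × 0.018 = $25.03
State unemployment insurance (employee share): $1390.74 × 0.001 = $1.39
Roth contribution: $121.68
Dental plan: $43.39
Total deductions = $69.54 + $36.33 + $69.54 + $25.03 + $1.39 + $121.68 + $43.39 = $366.90
Net pay = $1390.74 − $366.90 = $1023.84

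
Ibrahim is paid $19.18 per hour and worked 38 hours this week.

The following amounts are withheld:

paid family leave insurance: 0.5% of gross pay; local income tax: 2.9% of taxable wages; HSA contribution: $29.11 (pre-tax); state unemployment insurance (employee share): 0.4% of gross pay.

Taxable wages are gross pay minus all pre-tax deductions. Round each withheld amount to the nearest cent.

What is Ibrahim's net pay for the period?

Gross pay: 38 × $19.18 = $728.84
HSA contribution: $29.11
Taxable wages = $728.84 − $29.11 = $699.73
Local income tax: $699.73 × 0.029 = $20.29
Paid family leave insurance: $728.84 × 0.005 = $3.64
State unemployment insurance (employee share): $728.84 × 0.004 = $2.92
Total deductions = $29.11 + $20.29 + $3.64 + $2.92 = $55.96
Net pay = $728.84 − $55.96 = $672.88

$672.88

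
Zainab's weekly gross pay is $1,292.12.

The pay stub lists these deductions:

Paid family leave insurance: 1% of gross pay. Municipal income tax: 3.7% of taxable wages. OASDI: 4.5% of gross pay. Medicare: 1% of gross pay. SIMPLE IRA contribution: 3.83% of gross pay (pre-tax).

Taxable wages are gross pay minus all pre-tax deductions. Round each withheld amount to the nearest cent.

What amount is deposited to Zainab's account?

SIMPLE IRA contribution: $1,292.12 × 0.0383 = $49.49
Taxable wages = $1,292.12 − $49.49 = $1,242.63
Municipal income tax: $1,242.63 × 0.037 = $45.98
Paid family leave insurance: $1,292.12 × 0.01 = $12.92
OASDI: $1,292.12 × 0.045 = $58.15
Medicare: $1,292.12 × 0.01 = $12.92
Total deductions = $49.49 + $45.98 + $12.92 + $58.15 + $12.92 = $179.46
Net pay = $1,292.12 − $179.46 = $1,112.66

$1,112.66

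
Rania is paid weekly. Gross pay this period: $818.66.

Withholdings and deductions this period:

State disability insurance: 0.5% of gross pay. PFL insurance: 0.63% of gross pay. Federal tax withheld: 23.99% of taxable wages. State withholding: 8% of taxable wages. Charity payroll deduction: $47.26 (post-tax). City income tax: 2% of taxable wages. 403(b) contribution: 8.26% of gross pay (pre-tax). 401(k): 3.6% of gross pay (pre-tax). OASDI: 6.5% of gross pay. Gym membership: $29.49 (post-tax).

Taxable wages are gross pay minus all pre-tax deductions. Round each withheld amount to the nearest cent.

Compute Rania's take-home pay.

$337.10

401(k): $818.66 × 0.036 = $29.47
403(b) contribution: $818.66 × 0.0826 = $67.62
Pre-tax total = $29.47 + $67.62 = $97.09
Taxable wages = $818.66 − $97.09 = $721.57
State withholding: $721.57 × 0.08 = $57.73
City income tax: $721.57 × 0.02 = $14.43
Federal tax withheld: $721.57 × 0.2399 = $173.10
OASDI: $818.66 × 0.065 = $53.21
State disability insurance: $818.66 × 0.005 = $4.09
PFL insurance: $818.66 × 0.0063 = $5.16
Charity payroll deduction: $47.26
Gym membership: $29.49
Total deductions = $29.47 + $67.62 + $57.73 + $14.43 + $173.10 + $53.21 + $4.09 + $5.16 + $47.26 + $29.49 = $481.56
Net pay = $818.66 − $481.56 = $337.10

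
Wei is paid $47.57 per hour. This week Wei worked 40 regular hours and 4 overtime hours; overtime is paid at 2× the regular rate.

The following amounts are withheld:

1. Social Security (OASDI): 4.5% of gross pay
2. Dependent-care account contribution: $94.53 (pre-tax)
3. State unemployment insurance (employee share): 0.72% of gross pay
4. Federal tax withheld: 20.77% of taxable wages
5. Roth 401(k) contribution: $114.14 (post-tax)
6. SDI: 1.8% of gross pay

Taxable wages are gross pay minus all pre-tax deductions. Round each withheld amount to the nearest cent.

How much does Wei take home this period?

$1,459.78

Regular pay: 40 × $47.57 = $1,902.80
Overtime pay: 4 × $47.57 × 2 = $380.56
Gross pay = $1,902.80 + $380.56 = $2,283.36
Dependent-care account contribution: $94.53
Taxable wages = $2,283.36 − $94.53 = $2,188.83
Federal tax withheld: $2,188.83 × 0.2077 = $454.62
Social Security (OASDI): $2,283.36 × 0.045 = $102.75
State unemployment insurance (employee share): $2,283.36 × 0.0072 = $16.44
SDI: $2,283.36 × 0.018 = $41.10
Roth 401(k) contribution: $114.14
Total deductions = $94.53 + $454.62 + $102.75 + $16.44 + $41.10 + $114.14 = $823.58
Net pay = $2,283.36 − $823.58 = $1,459.78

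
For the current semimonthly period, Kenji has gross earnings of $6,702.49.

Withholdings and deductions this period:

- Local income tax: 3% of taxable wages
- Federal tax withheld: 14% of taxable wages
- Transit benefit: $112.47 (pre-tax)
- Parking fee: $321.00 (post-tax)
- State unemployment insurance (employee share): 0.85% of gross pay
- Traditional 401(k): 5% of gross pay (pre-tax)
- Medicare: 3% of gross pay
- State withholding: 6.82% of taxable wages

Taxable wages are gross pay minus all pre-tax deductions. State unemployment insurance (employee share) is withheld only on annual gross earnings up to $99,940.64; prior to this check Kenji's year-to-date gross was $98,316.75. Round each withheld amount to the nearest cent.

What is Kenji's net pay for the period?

$4,229.11

Traditional 401(k): $6,702.49 × 0.05 = $335.12
Transit benefit: $112.47
Pre-tax total = $335.12 + $112.47 = $447.59
Taxable wages = $6,702.49 − $447.59 = $6,254.90
Federal tax withheld: $6,254.90 × 0.14 = $875.69
Local income tax: $6,254.90 × 0.03 = $187.65
State withholding: $6,254.90 × 0.0682 = $426.58
State unemployment insurance (employee share): only $99,940.64 − $98,316.75 = $1,623.89 of this check is subject → $1,623.89 × 0.0085 = $13.80
Medicare: $6,702.49 × 0.03 = $201.07
Parking fee: $321.00
Total deductions = $335.12 + $112.47 + $875.69 + $187.65 + $426.58 + $13.80 + $201.07 + $321.00 = $2,473.38
Net pay = $6,702.49 − $2,473.38 = $4,229.11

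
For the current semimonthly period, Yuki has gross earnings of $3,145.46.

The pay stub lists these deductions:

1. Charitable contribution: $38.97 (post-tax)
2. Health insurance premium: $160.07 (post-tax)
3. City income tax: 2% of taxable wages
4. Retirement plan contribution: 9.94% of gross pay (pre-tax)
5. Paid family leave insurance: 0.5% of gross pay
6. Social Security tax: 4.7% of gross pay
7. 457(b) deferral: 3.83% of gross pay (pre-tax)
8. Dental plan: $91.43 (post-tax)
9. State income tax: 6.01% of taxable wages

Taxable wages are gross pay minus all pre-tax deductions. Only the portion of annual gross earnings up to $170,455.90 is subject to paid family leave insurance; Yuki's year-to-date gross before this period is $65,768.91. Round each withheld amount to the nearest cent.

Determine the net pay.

457(b) deferral: $3,145.46 × 0.0383 = $120.47
Retirement plan contribution: $3,145.46 × 0.0994 = $312.66
Pre-tax total = $120.47 + $312.66 = $433.13
Taxable wages = $3,145.46 − $433.13 = $2,712.33
State income tax: $2,712.33 × 0.0601 = $163.01
City income tax: $2,712.33 × 0.02 = $54.25
Paid family leave insurance: cap not yet reached, full $3,145.46 is subject → $3,145.46 × 0.005 = $15.73
Social Security tax: $3,145.46 × 0.047 = $147.84
Dental plan: $91.43
Charitable contribution: $38.97
Health insurance premium: $160.07
Total deductions = $120.47 + $312.66 + $163.01 + $54.25 + $15.73 + $147.84 + $91.43 + $38.97 + $160.07 = $1,104.43
Net pay = $3,145.46 − $1,104.43 = $2,041.03

$2,041.03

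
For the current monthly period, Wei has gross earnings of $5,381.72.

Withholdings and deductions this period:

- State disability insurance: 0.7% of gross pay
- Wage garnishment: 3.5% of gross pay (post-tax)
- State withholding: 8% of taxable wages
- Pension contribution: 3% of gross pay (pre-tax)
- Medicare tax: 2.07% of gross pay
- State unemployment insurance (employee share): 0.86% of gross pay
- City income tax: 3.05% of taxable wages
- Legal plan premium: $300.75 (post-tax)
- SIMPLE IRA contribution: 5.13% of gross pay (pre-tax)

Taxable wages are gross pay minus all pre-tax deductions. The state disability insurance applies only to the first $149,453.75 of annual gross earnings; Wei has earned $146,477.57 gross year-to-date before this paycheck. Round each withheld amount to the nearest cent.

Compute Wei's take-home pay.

$3,730.23

SIMPLE IRA contribution: $5,381.72 × 0.0513 = $276.08
Pension contribution: $5,381.72 × 0.03 = $161.45
Pre-tax total = $276.08 + $161.45 = $437.53
Taxable wages = $5,381.72 − $437.53 = $4,944.19
State withholding: $4,944.19 × 0.08 = $395.54
City income tax: $4,944.19 × 0.0305 = $150.80
State disability insurance: only $149,453.75 − $146,477.57 = $2,976.18 of this check is subject → $2,976.18 × 0.007 = $20.83
State unemployment insurance (employee share): $5,381.72 × 0.0086 = $46.28
Medicare tax: $5,381.72 × 0.0207 = $111.40
Legal plan premium: $300.75
Wage garnishment: $5,381.72 × 0.035 = $188.36
Total deductions = $276.08 + $161.45 + $395.54 + $150.80 + $20.83 + $46.28 + $111.40 + $300.75 + $188.36 = $1,651.49
Net pay = $5,381.72 − $1,651.49 = $3,730.23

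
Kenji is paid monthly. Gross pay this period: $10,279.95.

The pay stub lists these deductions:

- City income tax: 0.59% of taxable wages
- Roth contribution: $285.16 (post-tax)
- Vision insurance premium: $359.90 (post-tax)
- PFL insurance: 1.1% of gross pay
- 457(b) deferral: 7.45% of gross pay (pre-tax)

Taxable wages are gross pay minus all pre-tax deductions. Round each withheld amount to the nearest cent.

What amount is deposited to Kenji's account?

$8,699.82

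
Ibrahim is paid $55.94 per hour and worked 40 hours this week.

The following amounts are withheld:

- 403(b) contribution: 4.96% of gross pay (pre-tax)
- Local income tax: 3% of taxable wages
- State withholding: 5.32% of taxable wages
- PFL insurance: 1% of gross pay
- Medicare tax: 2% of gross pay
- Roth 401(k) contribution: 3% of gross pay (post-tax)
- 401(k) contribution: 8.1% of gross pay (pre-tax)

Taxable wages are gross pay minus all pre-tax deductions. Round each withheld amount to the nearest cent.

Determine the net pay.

Gross pay: 40 × $55.94 = $2,237.60
403(b) contribution: $2,237.60 × 0.0496 = $110.98
401(k) contribution: $2,237.60 × 0.081 = $181.25
Pre-tax total = $110.98 + $181.25 = $292.23
Taxable wages = $2,237.60 − $292.23 = $1,945.37
State withholding: $1,945.37 × 0.0532 = $103.49
Local income tax: $1,945.37 × 0.03 = $58.36
PFL insurance: $2,237.60 × 0.01 = $22.38
Medicare tax: $2,237.60 × 0.02 = $44.75
Roth 401(k) contribution: $2,237.60 × 0.03 = $67.13
Total deductions = $110.98 + $181.25 + $103.49 + $58.36 + $22.38 + $44.75 + $67.13 = $588.34
Net pay = $2,237.60 − $588.34 = $1,649.26

$1,649.26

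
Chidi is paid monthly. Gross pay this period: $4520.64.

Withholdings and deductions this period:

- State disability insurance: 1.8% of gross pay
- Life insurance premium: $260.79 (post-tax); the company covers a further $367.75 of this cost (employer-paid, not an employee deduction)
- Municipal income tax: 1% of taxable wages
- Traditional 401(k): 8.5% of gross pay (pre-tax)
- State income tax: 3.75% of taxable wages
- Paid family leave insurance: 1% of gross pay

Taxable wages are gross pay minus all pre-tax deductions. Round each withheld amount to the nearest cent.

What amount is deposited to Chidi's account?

$3552.55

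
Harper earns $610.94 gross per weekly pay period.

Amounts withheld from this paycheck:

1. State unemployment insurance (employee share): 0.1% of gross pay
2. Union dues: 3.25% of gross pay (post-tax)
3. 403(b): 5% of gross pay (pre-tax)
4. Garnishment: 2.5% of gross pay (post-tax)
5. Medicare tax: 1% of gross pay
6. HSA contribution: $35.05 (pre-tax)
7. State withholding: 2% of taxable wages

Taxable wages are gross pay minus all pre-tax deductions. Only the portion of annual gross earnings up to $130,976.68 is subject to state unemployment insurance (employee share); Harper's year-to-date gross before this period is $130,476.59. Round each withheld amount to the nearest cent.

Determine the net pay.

HSA contribution: $35.05
403(b): $610.94 × 0.05 = $30.55
Pre-tax total = $35.05 + $30.55 = $65.60
Taxable wages = $610.94 − $65.60 = $545.34
State withholding: $545.34 × 0.02 = $10.91
State unemployment insurance (employee share): only $130,976.68 − $130,476.59 = $500.09 of this check is subject → $500.09 × 0.001 = $0.50
Medicare tax: $610.94 × 0.01 = $6.11
Garnishment: $610.94 × 0.025 = $15.27
Union dues: $610.94 × 0.0325 = $19.86
Total deductions = $35.05 + $30.55 + $10.91 + $0.50 + $6.11 + $15.27 + $19.86 = $118.25
Net pay = $610.94 − $118.25 = $492.69

$492.69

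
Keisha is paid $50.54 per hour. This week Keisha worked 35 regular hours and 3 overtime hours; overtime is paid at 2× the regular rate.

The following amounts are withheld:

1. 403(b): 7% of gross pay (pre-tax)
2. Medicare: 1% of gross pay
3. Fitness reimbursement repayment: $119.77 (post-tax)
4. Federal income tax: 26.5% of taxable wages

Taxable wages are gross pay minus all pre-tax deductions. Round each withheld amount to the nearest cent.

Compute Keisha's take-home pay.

Regular pay: 35 × $50.54 = $1768.90
Overtime pay: 3 × $50.54 × 2 = $303.24
Gross pay = $1768.90 + $303.24 = $2072.14
403(b): $2072.14 × 0.07 = $145.05
Taxable wages = $2072.14 − $145.05 = $1927.09
Federal income tax: $1927.09 × 0.265 = $510.68
Medicare: $2072.14 × 0.01 = $20.72
Fitness reimbursement repayment: $119.77
Total deductions = $145.05 + $510.68 + $20.72 + $119.77 = $796.22
Net pay = $2072.14 − $796.22 = $1275.92

$1275.92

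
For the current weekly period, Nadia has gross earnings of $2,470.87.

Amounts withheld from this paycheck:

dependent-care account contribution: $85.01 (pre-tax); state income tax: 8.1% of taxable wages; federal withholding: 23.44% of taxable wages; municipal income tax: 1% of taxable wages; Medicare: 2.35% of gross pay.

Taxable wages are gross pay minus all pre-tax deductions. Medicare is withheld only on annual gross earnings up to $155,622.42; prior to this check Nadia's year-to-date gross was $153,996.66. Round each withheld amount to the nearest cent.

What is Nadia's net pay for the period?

Dependent-care account contribution: $85.01
Taxable wages = $2,470.87 − $85.01 = $2,385.86
State income tax: $2,385.86 × 0.081 = $193.25
Municipal income tax: $2,385.86 × 0.01 = $23.86
Federal withholding: $2,385.86 × 0.2344 = $559.25
Medicare: only $155,622.42 − $153,996.66 = $1,625.76 of this check is subject → $1,625.76 × 0.0235 = $38.21
Total deductions = $85.01 + $193.25 + $23.86 + $559.25 + $38.21 = $899.58
Net pay = $2,470.87 − $899.58 = $1,571.29

$1,571.29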